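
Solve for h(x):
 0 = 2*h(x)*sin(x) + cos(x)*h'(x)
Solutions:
 h(x) = C1*cos(x)^2


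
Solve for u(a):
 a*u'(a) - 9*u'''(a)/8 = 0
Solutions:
 u(a) = C1 + Integral(C2*airyai(2*3^(1/3)*a/3) + C3*airybi(2*3^(1/3)*a/3), a)


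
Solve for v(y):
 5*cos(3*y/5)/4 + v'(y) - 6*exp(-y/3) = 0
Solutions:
 v(y) = C1 - 25*sin(3*y/5)/12 - 18*exp(-y/3)


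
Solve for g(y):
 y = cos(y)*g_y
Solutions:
 g(y) = C1 + Integral(y/cos(y), y)


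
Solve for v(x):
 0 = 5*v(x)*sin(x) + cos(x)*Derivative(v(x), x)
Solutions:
 v(x) = C1*cos(x)^5


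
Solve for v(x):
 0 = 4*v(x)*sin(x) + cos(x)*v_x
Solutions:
 v(x) = C1*cos(x)^4


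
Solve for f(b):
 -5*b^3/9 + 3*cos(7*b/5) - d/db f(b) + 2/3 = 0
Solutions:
 f(b) = C1 - 5*b^4/36 + 2*b/3 + 15*sin(7*b/5)/7


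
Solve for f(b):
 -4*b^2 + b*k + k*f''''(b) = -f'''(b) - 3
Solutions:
 f(b) = C1 + C2*b + C3*b^2 + C4*exp(-b/k) + b^5/15 - 3*b^4*k/8 + b^3*(3*k^2 - 1)/2


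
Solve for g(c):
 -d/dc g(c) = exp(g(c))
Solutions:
 g(c) = log(1/(C1 + c))


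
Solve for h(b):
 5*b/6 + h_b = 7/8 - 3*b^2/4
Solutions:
 h(b) = C1 - b^3/4 - 5*b^2/12 + 7*b/8


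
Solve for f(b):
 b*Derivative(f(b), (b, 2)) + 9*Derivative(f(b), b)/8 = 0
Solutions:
 f(b) = C1 + C2/b^(1/8)


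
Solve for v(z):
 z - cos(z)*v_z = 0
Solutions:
 v(z) = C1 + Integral(z/cos(z), z)


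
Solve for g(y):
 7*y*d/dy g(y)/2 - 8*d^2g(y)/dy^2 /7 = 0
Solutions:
 g(y) = C1 + C2*erfi(7*sqrt(2)*y/8)


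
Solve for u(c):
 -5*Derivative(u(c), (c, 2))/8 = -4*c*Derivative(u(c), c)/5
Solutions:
 u(c) = C1 + C2*erfi(4*c/5)


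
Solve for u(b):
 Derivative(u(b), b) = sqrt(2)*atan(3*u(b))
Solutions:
 Integral(1/atan(3*_y), (_y, u(b))) = C1 + sqrt(2)*b


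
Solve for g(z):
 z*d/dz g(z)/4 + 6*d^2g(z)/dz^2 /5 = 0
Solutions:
 g(z) = C1 + C2*erf(sqrt(15)*z/12)


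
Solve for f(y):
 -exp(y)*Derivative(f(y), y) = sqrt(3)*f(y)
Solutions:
 f(y) = C1*exp(sqrt(3)*exp(-y))


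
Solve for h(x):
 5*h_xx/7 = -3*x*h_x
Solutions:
 h(x) = C1 + C2*erf(sqrt(210)*x/10)


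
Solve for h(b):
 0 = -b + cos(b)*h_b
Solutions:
 h(b) = C1 + Integral(b/cos(b), b)


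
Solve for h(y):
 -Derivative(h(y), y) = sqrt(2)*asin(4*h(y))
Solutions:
 Integral(1/asin(4*_y), (_y, h(y))) = C1 - sqrt(2)*y


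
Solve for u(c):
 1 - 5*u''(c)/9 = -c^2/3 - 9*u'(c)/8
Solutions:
 u(c) = C1 + C2*exp(81*c/40) - 8*c^3/81 - 320*c^2/2187 - 183064*c/177147


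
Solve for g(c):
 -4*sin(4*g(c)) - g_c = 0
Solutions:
 g(c) = -acos((-C1 - exp(32*c))/(C1 - exp(32*c)))/4 + pi/2
 g(c) = acos((-C1 - exp(32*c))/(C1 - exp(32*c)))/4


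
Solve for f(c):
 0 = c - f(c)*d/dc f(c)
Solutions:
 f(c) = -sqrt(C1 + c^2)
 f(c) = sqrt(C1 + c^2)


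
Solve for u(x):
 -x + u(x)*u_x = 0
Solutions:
 u(x) = -sqrt(C1 + x^2)
 u(x) = sqrt(C1 + x^2)


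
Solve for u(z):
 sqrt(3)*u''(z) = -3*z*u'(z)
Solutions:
 u(z) = C1 + C2*erf(sqrt(2)*3^(1/4)*z/2)


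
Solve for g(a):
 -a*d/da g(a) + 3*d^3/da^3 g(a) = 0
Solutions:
 g(a) = C1 + Integral(C2*airyai(3^(2/3)*a/3) + C3*airybi(3^(2/3)*a/3), a)


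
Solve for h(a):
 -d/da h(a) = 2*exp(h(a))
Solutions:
 h(a) = log(1/(C1 + 2*a))


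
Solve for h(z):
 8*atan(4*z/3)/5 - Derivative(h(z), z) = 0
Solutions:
 h(z) = C1 + 8*z*atan(4*z/3)/5 - 3*log(16*z^2 + 9)/5


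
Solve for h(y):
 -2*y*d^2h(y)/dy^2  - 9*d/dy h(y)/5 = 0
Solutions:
 h(y) = C1 + C2*y^(1/10)


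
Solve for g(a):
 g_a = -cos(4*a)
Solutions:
 g(a) = C1 - sin(4*a)/4


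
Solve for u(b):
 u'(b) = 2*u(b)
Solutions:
 u(b) = C1*exp(2*b)


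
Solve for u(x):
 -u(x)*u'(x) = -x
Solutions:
 u(x) = -sqrt(C1 + x^2)
 u(x) = sqrt(C1 + x^2)


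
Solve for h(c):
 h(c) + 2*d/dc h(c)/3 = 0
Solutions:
 h(c) = C1*exp(-3*c/2)


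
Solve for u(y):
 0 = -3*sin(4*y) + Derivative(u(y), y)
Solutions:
 u(y) = C1 - 3*cos(4*y)/4


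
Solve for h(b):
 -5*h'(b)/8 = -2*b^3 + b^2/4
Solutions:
 h(b) = C1 + 4*b^4/5 - 2*b^3/15


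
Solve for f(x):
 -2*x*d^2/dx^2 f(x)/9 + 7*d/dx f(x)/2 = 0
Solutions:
 f(x) = C1 + C2*x^(67/4)


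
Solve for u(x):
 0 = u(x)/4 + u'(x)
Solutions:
 u(x) = C1*exp(-x/4)


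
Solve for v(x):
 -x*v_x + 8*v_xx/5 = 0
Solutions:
 v(x) = C1 + C2*erfi(sqrt(5)*x/4)


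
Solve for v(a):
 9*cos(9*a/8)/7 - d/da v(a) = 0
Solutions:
 v(a) = C1 + 8*sin(9*a/8)/7


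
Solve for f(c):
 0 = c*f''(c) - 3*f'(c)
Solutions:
 f(c) = C1 + C2*c^4


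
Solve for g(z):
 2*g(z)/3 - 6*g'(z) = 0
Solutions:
 g(z) = C1*exp(z/9)


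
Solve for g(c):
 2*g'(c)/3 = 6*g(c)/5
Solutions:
 g(c) = C1*exp(9*c/5)


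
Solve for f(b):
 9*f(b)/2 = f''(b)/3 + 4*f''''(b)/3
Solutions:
 f(b) = C1*exp(-sqrt(2)*b*sqrt(-1 + sqrt(217))/4) + C2*exp(sqrt(2)*b*sqrt(-1 + sqrt(217))/4) + C3*sin(sqrt(2)*b*sqrt(1 + sqrt(217))/4) + C4*cos(sqrt(2)*b*sqrt(1 + sqrt(217))/4)


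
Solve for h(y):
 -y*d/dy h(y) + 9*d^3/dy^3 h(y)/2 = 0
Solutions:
 h(y) = C1 + Integral(C2*airyai(6^(1/3)*y/3) + C3*airybi(6^(1/3)*y/3), y)


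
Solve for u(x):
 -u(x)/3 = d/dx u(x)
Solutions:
 u(x) = C1*exp(-x/3)


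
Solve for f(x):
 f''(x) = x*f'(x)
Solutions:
 f(x) = C1 + C2*erfi(sqrt(2)*x/2)


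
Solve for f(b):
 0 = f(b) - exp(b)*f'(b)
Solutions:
 f(b) = C1*exp(-exp(-b))


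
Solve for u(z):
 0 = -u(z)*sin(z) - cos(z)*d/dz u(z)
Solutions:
 u(z) = C1*cos(z)


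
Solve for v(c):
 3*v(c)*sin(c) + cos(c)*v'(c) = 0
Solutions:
 v(c) = C1*cos(c)^3


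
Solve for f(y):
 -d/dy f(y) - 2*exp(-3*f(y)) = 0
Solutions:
 f(y) = log(C1 - 6*y)/3
 f(y) = log((-3^(1/3) - 3^(5/6)*I)*(C1 - 2*y)^(1/3)/2)
 f(y) = log((-3^(1/3) + 3^(5/6)*I)*(C1 - 2*y)^(1/3)/2)


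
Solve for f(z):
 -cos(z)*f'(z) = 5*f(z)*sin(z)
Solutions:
 f(z) = C1*cos(z)^5


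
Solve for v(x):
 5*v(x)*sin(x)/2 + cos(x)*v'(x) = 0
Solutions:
 v(x) = C1*cos(x)^(5/2)


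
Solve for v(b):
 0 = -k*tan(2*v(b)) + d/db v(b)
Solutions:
 v(b) = -asin(C1*exp(2*b*k))/2 + pi/2
 v(b) = asin(C1*exp(2*b*k))/2


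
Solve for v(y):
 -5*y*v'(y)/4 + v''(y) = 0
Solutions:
 v(y) = C1 + C2*erfi(sqrt(10)*y/4)


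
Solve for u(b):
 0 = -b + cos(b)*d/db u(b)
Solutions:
 u(b) = C1 + Integral(b/cos(b), b)


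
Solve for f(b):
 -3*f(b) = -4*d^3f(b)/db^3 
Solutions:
 f(b) = C3*exp(6^(1/3)*b/2) + (C1*sin(2^(1/3)*3^(5/6)*b/4) + C2*cos(2^(1/3)*3^(5/6)*b/4))*exp(-6^(1/3)*b/4)


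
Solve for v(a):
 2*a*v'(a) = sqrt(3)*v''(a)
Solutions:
 v(a) = C1 + C2*erfi(3^(3/4)*a/3)


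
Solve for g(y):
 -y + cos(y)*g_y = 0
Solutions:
 g(y) = C1 + Integral(y/cos(y), y)


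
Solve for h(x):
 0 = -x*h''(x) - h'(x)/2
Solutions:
 h(x) = C1 + C2*sqrt(x)


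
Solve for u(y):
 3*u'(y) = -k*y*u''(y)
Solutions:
 u(y) = C1 + y^(((re(k) - 3)*re(k) + im(k)^2)/(re(k)^2 + im(k)^2))*(C2*sin(3*log(y)*Abs(im(k))/(re(k)^2 + im(k)^2)) + C3*cos(3*log(y)*im(k)/(re(k)^2 + im(k)^2)))


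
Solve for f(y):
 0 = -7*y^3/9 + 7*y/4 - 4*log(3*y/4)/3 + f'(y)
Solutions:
 f(y) = C1 + 7*y^4/36 - 7*y^2/8 + 4*y*log(y)/3 - 8*y*log(2)/3 - 4*y/3 + 4*y*log(3)/3


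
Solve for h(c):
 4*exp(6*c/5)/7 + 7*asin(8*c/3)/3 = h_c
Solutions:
 h(c) = C1 + 7*c*asin(8*c/3)/3 + 7*sqrt(9 - 64*c^2)/24 + 10*exp(6*c/5)/21


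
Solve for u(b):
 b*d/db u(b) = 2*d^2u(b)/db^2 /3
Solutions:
 u(b) = C1 + C2*erfi(sqrt(3)*b/2)


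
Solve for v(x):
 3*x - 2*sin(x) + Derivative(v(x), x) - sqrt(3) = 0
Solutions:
 v(x) = C1 - 3*x^2/2 + sqrt(3)*x - 2*cos(x)


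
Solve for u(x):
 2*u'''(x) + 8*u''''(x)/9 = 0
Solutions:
 u(x) = C1 + C2*x + C3*x^2 + C4*exp(-9*x/4)


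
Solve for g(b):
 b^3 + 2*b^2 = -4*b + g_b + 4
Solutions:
 g(b) = C1 + b^4/4 + 2*b^3/3 + 2*b^2 - 4*b


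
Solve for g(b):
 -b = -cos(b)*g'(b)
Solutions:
 g(b) = C1 + Integral(b/cos(b), b)


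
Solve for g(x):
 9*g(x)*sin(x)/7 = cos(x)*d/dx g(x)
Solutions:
 g(x) = C1/cos(x)^(9/7)


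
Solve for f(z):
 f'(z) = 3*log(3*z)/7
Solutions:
 f(z) = C1 + 3*z*log(z)/7 - 3*z/7 + 3*z*log(3)/7


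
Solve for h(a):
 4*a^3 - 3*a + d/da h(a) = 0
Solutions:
 h(a) = C1 - a^4 + 3*a^2/2


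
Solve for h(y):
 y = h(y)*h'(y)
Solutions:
 h(y) = -sqrt(C1 + y^2)
 h(y) = sqrt(C1 + y^2)


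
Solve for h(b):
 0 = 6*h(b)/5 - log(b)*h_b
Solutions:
 h(b) = C1*exp(6*li(b)/5)


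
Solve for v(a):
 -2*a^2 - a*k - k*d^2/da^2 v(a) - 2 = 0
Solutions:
 v(a) = C1 + C2*a - a^4/(6*k) - a^3/6 - a^2/k


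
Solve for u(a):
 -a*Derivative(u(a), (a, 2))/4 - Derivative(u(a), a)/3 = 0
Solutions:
 u(a) = C1 + C2/a^(1/3)


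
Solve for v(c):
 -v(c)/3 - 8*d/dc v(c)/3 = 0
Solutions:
 v(c) = C1*exp(-c/8)


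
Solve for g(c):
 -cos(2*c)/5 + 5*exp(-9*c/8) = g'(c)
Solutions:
 g(c) = C1 - sin(2*c)/10 - 40*exp(-9*c/8)/9


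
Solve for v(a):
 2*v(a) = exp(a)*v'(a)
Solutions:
 v(a) = C1*exp(-2*exp(-a))


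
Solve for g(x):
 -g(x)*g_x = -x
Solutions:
 g(x) = -sqrt(C1 + x^2)
 g(x) = sqrt(C1 + x^2)


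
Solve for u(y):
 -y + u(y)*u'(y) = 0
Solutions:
 u(y) = -sqrt(C1 + y^2)
 u(y) = sqrt(C1 + y^2)


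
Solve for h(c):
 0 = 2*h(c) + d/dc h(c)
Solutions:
 h(c) = C1*exp(-2*c)


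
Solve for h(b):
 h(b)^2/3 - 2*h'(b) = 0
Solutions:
 h(b) = -6/(C1 + b)


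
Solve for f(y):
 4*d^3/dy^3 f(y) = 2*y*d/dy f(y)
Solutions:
 f(y) = C1 + Integral(C2*airyai(2^(2/3)*y/2) + C3*airybi(2^(2/3)*y/2), y)


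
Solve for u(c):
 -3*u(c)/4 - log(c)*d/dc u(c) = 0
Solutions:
 u(c) = C1*exp(-3*li(c)/4)


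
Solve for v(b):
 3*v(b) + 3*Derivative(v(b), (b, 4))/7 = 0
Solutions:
 v(b) = (C1*sin(sqrt(2)*7^(1/4)*b/2) + C2*cos(sqrt(2)*7^(1/4)*b/2))*exp(-sqrt(2)*7^(1/4)*b/2) + (C3*sin(sqrt(2)*7^(1/4)*b/2) + C4*cos(sqrt(2)*7^(1/4)*b/2))*exp(sqrt(2)*7^(1/4)*b/2)


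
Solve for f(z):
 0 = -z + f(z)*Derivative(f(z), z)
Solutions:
 f(z) = -sqrt(C1 + z^2)
 f(z) = sqrt(C1 + z^2)


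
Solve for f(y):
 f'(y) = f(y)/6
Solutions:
 f(y) = C1*exp(y/6)


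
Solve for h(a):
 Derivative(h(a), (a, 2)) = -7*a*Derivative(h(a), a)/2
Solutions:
 h(a) = C1 + C2*erf(sqrt(7)*a/2)


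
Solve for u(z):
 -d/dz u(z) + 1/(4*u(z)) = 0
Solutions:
 u(z) = -sqrt(C1 + 2*z)/2
 u(z) = sqrt(C1 + 2*z)/2


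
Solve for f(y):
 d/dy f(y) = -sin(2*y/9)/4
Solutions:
 f(y) = C1 + 9*cos(2*y/9)/8


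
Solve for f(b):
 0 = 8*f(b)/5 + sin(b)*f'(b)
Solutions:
 f(b) = C1*(cos(b) + 1)^(4/5)/(cos(b) - 1)^(4/5)


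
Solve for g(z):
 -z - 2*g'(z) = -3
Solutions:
 g(z) = C1 - z^2/4 + 3*z/2


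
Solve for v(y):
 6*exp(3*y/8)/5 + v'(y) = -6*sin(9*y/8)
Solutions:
 v(y) = C1 - 16*exp(3*y/8)/5 + 16*cos(9*y/8)/3


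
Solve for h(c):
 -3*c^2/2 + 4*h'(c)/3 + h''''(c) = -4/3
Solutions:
 h(c) = C1 + C4*exp(-6^(2/3)*c/3) + 3*c^3/8 - c + (C2*sin(2^(2/3)*3^(1/6)*c/2) + C3*cos(2^(2/3)*3^(1/6)*c/2))*exp(6^(2/3)*c/6)


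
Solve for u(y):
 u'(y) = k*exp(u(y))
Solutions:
 u(y) = log(-1/(C1 + k*y))


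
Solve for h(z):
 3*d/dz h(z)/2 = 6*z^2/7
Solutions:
 h(z) = C1 + 4*z^3/21


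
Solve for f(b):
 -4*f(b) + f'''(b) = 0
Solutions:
 f(b) = C3*exp(2^(2/3)*b) + (C1*sin(2^(2/3)*sqrt(3)*b/2) + C2*cos(2^(2/3)*sqrt(3)*b/2))*exp(-2^(2/3)*b/2)


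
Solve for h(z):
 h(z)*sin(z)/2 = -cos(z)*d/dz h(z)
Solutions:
 h(z) = C1*sqrt(cos(z))


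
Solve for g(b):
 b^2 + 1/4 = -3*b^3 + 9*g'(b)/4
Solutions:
 g(b) = C1 + b^4/3 + 4*b^3/27 + b/9


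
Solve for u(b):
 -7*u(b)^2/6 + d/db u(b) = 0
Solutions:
 u(b) = -6/(C1 + 7*b)


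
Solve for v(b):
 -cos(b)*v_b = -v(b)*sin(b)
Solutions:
 v(b) = C1/cos(b)


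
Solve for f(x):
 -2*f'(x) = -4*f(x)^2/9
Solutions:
 f(x) = -9/(C1 + 2*x)


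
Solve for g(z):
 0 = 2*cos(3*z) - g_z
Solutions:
 g(z) = C1 + 2*sin(3*z)/3


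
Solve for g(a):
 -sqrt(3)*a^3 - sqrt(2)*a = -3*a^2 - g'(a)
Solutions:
 g(a) = C1 + sqrt(3)*a^4/4 - a^3 + sqrt(2)*a^2/2


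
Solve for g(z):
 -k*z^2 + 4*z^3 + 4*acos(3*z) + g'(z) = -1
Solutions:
 g(z) = C1 + k*z^3/3 - z^4 - 4*z*acos(3*z) - z + 4*sqrt(1 - 9*z^2)/3


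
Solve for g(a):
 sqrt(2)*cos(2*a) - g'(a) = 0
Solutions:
 g(a) = C1 + sqrt(2)*sin(2*a)/2


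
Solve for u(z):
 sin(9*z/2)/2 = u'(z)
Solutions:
 u(z) = C1 - cos(9*z/2)/9


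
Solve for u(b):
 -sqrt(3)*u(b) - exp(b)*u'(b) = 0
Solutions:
 u(b) = C1*exp(sqrt(3)*exp(-b))


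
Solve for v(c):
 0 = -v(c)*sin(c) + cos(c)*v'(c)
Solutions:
 v(c) = C1/cos(c)


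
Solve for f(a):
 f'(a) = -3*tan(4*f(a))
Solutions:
 f(a) = -asin(C1*exp(-12*a))/4 + pi/4
 f(a) = asin(C1*exp(-12*a))/4


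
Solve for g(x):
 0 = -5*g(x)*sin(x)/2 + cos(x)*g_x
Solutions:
 g(x) = C1/cos(x)^(5/2)


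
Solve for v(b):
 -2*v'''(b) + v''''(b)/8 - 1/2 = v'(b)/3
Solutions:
 v(b) = C1 + C2*exp(b*(-2^(2/3)*(33*sqrt(17) + 1033)^(1/3) - 128*2^(1/3)/(33*sqrt(17) + 1033)^(1/3) + 32)/6)*sin(2^(1/3)*sqrt(3)*b*(-2^(1/3)*(33*sqrt(17) + 1033)^(1/3) + 128/(33*sqrt(17) + 1033)^(1/3))/6) + C3*exp(b*(-2^(2/3)*(33*sqrt(17) + 1033)^(1/3) - 128*2^(1/3)/(33*sqrt(17) + 1033)^(1/3) + 32)/6)*cos(2^(1/3)*sqrt(3)*b*(-2^(1/3)*(33*sqrt(17) + 1033)^(1/3) + 128/(33*sqrt(17) + 1033)^(1/3))/6) + C4*exp(b*(128*2^(1/3)/(33*sqrt(17) + 1033)^(1/3) + 16 + 2^(2/3)*(33*sqrt(17) + 1033)^(1/3))/3) - 3*b/2


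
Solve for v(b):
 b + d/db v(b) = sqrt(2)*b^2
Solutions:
 v(b) = C1 + sqrt(2)*b^3/3 - b^2/2


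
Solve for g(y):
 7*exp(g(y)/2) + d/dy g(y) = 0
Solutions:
 g(y) = 2*log(1/(C1 + 7*y)) + 2*log(2)


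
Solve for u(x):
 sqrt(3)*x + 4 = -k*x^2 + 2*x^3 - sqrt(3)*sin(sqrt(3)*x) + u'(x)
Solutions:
 u(x) = C1 + k*x^3/3 - x^4/2 + sqrt(3)*x^2/2 + 4*x - cos(sqrt(3)*x)


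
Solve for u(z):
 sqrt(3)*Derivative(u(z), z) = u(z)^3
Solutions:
 u(z) = -sqrt(6)*sqrt(-1/(C1 + sqrt(3)*z))/2
 u(z) = sqrt(6)*sqrt(-1/(C1 + sqrt(3)*z))/2


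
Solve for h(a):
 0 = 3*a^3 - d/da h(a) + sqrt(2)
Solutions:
 h(a) = C1 + 3*a^4/4 + sqrt(2)*a


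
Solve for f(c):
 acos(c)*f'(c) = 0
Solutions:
 f(c) = C1


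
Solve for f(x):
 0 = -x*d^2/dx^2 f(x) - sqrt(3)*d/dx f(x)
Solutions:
 f(x) = C1 + C2*x^(1 - sqrt(3))


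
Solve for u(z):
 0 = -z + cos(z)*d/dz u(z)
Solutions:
 u(z) = C1 + Integral(z/cos(z), z)


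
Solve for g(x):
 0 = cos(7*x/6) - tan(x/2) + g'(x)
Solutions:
 g(x) = C1 - 2*log(cos(x/2)) - 6*sin(7*x/6)/7


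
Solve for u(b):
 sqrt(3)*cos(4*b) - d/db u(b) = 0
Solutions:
 u(b) = C1 + sqrt(3)*sin(4*b)/4


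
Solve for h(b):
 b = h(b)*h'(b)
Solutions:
 h(b) = -sqrt(C1 + b^2)
 h(b) = sqrt(C1 + b^2)


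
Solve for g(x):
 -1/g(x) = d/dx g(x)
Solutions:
 g(x) = -sqrt(C1 - 2*x)
 g(x) = sqrt(C1 - 2*x)


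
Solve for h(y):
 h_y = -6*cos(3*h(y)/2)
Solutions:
 h(y) = -2*asin((C1 + exp(18*y))/(C1 - exp(18*y)))/3 + 2*pi/3
 h(y) = 2*asin((C1 + exp(18*y))/(C1 - exp(18*y)))/3


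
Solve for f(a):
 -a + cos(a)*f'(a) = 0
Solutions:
 f(a) = C1 + Integral(a/cos(a), a)


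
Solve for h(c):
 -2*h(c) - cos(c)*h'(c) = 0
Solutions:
 h(c) = C1*(sin(c) - 1)/(sin(c) + 1)


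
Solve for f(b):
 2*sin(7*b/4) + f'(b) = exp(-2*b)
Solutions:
 f(b) = C1 + 8*cos(7*b/4)/7 - exp(-2*b)/2


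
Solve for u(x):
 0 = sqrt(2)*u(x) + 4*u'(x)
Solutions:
 u(x) = C1*exp(-sqrt(2)*x/4)


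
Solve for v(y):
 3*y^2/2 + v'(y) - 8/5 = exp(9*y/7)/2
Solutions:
 v(y) = C1 - y^3/2 + 8*y/5 + 7*exp(9*y/7)/18


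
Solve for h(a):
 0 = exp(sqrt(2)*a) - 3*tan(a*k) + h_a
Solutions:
 h(a) = C1 + 3*Piecewise((-log(cos(a*k))/k, Ne(k, 0)), (0, True)) - sqrt(2)*exp(sqrt(2)*a)/2


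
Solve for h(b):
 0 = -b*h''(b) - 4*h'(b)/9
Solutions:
 h(b) = C1 + C2*b^(5/9)


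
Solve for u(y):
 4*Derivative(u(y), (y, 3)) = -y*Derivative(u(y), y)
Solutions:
 u(y) = C1 + Integral(C2*airyai(-2^(1/3)*y/2) + C3*airybi(-2^(1/3)*y/2), y)


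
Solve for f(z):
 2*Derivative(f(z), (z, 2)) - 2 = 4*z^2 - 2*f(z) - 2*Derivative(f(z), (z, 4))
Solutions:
 f(z) = 2*z^2 + (C1*sin(sqrt(3)*z/2) + C2*cos(sqrt(3)*z/2))*exp(-z/2) + (C3*sin(sqrt(3)*z/2) + C4*cos(sqrt(3)*z/2))*exp(z/2) - 3


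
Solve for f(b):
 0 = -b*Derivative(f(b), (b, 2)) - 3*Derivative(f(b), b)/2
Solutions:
 f(b) = C1 + C2/sqrt(b)


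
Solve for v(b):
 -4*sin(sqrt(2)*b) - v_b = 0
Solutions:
 v(b) = C1 + 2*sqrt(2)*cos(sqrt(2)*b)


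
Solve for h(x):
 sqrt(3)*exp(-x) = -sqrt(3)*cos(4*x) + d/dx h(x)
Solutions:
 h(x) = C1 + sqrt(3)*sin(4*x)/4 - sqrt(3)*exp(-x)


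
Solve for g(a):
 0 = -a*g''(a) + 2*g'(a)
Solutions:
 g(a) = C1 + C2*a^3


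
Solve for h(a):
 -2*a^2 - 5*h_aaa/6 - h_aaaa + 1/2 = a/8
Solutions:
 h(a) = C1 + C2*a + C3*a^2 + C4*exp(-5*a/6) - a^5/25 + 187*a^4/800 - 511*a^3/500


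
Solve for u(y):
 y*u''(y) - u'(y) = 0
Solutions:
 u(y) = C1 + C2*y^2


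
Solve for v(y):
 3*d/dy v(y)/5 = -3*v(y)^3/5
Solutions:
 v(y) = -sqrt(2)*sqrt(-1/(C1 - y))/2
 v(y) = sqrt(2)*sqrt(-1/(C1 - y))/2


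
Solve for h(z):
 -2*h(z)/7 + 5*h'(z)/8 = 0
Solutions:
 h(z) = C1*exp(16*z/35)


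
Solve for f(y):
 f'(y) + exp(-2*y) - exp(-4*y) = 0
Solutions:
 f(y) = C1 + exp(-2*y)/2 - exp(-4*y)/4


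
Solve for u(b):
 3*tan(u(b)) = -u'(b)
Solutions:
 u(b) = pi - asin(C1*exp(-3*b))
 u(b) = asin(C1*exp(-3*b))


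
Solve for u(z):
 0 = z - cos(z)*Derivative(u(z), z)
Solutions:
 u(z) = C1 + Integral(z/cos(z), z)


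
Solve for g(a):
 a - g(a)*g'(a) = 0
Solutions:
 g(a) = -sqrt(C1 + a^2)
 g(a) = sqrt(C1 + a^2)


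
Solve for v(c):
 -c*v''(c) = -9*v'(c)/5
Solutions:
 v(c) = C1 + C2*c^(14/5)


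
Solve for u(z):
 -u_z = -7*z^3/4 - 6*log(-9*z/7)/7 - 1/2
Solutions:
 u(z) = C1 + 7*z^4/16 + 6*z*log(-z)/7 + z*(-12*log(7) - 5 + 24*log(3))/14


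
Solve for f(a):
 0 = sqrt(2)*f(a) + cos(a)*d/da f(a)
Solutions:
 f(a) = C1*(sin(a) - 1)^(sqrt(2)/2)/(sin(a) + 1)^(sqrt(2)/2)


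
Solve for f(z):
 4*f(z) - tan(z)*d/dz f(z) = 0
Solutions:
 f(z) = C1*sin(z)^4


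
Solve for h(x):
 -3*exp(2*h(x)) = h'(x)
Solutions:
 h(x) = log(-sqrt(-1/(C1 - 3*x))) - log(2)/2
 h(x) = log(-1/(C1 - 3*x))/2 - log(2)/2


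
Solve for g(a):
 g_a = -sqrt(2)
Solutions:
 g(a) = C1 - sqrt(2)*a


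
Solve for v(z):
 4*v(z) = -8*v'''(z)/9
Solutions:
 v(z) = C3*exp(-6^(2/3)*z/2) + (C1*sin(3*2^(2/3)*3^(1/6)*z/4) + C2*cos(3*2^(2/3)*3^(1/6)*z/4))*exp(6^(2/3)*z/4)


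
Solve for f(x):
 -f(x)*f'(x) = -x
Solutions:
 f(x) = -sqrt(C1 + x^2)
 f(x) = sqrt(C1 + x^2)


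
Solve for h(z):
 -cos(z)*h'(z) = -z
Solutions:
 h(z) = C1 + Integral(z/cos(z), z)


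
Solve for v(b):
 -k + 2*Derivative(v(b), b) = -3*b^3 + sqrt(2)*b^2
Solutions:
 v(b) = C1 - 3*b^4/8 + sqrt(2)*b^3/6 + b*k/2


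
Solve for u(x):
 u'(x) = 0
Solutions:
 u(x) = C1


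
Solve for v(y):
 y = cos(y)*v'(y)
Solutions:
 v(y) = C1 + Integral(y/cos(y), y)


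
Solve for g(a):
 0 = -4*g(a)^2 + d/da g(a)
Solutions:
 g(a) = -1/(C1 + 4*a)


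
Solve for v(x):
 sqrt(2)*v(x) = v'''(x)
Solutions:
 v(x) = C3*exp(2^(1/6)*x) + (C1*sin(2^(1/6)*sqrt(3)*x/2) + C2*cos(2^(1/6)*sqrt(3)*x/2))*exp(-2^(1/6)*x/2)


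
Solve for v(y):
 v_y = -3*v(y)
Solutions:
 v(y) = C1*exp(-3*y)


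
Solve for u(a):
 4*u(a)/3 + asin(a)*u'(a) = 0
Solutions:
 u(a) = C1*exp(-4*Integral(1/asin(a), a)/3)


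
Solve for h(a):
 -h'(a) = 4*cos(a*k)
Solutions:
 h(a) = C1 - 4*sin(a*k)/k


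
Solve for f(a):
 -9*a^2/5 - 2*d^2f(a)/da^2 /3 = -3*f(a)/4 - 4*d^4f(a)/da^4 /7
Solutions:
 f(a) = 12*a^2/5 + (C1*sin(21^(1/4)*a*sin(atan(2*sqrt(35)/7)/2)/2) + C2*cos(21^(1/4)*a*sin(atan(2*sqrt(35)/7)/2)/2))*exp(-21^(1/4)*a*cos(atan(2*sqrt(35)/7)/2)/2) + (C3*sin(21^(1/4)*a*sin(atan(2*sqrt(35)/7)/2)/2) + C4*cos(21^(1/4)*a*sin(atan(2*sqrt(35)/7)/2)/2))*exp(21^(1/4)*a*cos(atan(2*sqrt(35)/7)/2)/2) + 64/15


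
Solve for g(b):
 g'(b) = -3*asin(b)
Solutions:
 g(b) = C1 - 3*b*asin(b) - 3*sqrt(1 - b^2)


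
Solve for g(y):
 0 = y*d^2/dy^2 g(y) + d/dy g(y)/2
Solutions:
 g(y) = C1 + C2*sqrt(y)


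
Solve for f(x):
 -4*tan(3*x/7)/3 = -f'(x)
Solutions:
 f(x) = C1 - 28*log(cos(3*x/7))/9


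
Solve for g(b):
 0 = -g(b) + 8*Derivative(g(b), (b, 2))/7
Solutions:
 g(b) = C1*exp(-sqrt(14)*b/4) + C2*exp(sqrt(14)*b/4)


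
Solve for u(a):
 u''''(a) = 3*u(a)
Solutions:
 u(a) = C1*exp(-3^(1/4)*a) + C2*exp(3^(1/4)*a) + C3*sin(3^(1/4)*a) + C4*cos(3^(1/4)*a)


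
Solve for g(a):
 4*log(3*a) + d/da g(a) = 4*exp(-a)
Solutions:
 g(a) = C1 - 4*a*log(a) + 4*a*(1 - log(3)) - 4*exp(-a)


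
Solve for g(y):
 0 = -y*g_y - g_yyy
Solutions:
 g(y) = C1 + Integral(C2*airyai(-y) + C3*airybi(-y), y)


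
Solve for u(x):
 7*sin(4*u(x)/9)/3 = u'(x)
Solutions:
 -7*x/3 + 9*log(cos(4*u(x)/9) - 1)/8 - 9*log(cos(4*u(x)/9) + 1)/8 = C1


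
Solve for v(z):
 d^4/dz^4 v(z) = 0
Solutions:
 v(z) = C1 + C2*z + C3*z^2 + C4*z^3


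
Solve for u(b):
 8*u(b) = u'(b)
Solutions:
 u(b) = C1*exp(8*b)


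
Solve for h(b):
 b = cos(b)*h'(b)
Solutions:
 h(b) = C1 + Integral(b/cos(b), b)


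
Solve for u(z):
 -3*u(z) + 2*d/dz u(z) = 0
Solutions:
 u(z) = C1*exp(3*z/2)


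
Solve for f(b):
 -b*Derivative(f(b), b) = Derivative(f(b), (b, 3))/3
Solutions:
 f(b) = C1 + Integral(C2*airyai(-3^(1/3)*b) + C3*airybi(-3^(1/3)*b), b)


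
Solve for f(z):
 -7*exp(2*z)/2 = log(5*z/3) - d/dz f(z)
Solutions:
 f(z) = C1 + z*log(z) + z*(-log(3) - 1 + log(5)) + 7*exp(2*z)/4


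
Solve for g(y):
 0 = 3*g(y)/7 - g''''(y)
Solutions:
 g(y) = C1*exp(-3^(1/4)*7^(3/4)*y/7) + C2*exp(3^(1/4)*7^(3/4)*y/7) + C3*sin(3^(1/4)*7^(3/4)*y/7) + C4*cos(3^(1/4)*7^(3/4)*y/7)


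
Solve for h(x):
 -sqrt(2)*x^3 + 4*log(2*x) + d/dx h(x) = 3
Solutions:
 h(x) = C1 + sqrt(2)*x^4/4 - 4*x*log(x) - x*log(16) + 7*x


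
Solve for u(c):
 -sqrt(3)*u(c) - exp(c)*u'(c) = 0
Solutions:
 u(c) = C1*exp(sqrt(3)*exp(-c))


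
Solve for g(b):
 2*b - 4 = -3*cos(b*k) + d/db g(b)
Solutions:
 g(b) = C1 + b^2 - 4*b + 3*sin(b*k)/k


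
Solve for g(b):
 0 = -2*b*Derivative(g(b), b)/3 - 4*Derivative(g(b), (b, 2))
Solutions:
 g(b) = C1 + C2*erf(sqrt(3)*b/6)


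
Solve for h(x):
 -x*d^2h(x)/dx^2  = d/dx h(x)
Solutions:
 h(x) = C1 + C2*log(x)


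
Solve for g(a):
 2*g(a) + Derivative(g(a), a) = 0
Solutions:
 g(a) = C1*exp(-2*a)


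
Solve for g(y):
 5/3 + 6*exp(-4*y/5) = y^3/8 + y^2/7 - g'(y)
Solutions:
 g(y) = C1 + y^4/32 + y^3/21 - 5*y/3 + 15*exp(-4*y/5)/2


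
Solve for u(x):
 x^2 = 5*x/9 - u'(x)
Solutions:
 u(x) = C1 - x^3/3 + 5*x^2/18


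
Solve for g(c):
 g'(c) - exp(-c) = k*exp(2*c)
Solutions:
 g(c) = C1 + k*exp(2*c)/2 - exp(-c)


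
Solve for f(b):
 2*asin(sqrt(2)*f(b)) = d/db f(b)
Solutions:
 Integral(1/asin(sqrt(2)*_y), (_y, f(b))) = C1 + 2*b


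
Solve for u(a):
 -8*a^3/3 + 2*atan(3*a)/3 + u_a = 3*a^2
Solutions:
 u(a) = C1 + 2*a^4/3 + a^3 - 2*a*atan(3*a)/3 + log(9*a^2 + 1)/9


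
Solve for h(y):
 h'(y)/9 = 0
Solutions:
 h(y) = C1


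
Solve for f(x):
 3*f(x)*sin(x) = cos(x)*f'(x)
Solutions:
 f(x) = C1/cos(x)^3


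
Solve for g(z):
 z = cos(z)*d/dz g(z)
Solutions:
 g(z) = C1 + Integral(z/cos(z), z)


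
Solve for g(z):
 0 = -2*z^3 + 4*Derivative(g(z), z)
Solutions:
 g(z) = C1 + z^4/8


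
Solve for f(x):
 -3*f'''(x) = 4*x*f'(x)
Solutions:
 f(x) = C1 + Integral(C2*airyai(-6^(2/3)*x/3) + C3*airybi(-6^(2/3)*x/3), x)


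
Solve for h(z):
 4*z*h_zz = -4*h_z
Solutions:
 h(z) = C1 + C2*log(z)


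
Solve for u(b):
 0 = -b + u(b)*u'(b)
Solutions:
 u(b) = -sqrt(C1 + b^2)
 u(b) = sqrt(C1 + b^2)


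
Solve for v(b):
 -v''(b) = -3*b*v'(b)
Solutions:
 v(b) = C1 + C2*erfi(sqrt(6)*b/2)


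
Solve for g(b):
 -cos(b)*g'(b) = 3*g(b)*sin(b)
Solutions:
 g(b) = C1*cos(b)^3


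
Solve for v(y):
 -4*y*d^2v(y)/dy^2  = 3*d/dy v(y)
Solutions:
 v(y) = C1 + C2*y^(1/4)


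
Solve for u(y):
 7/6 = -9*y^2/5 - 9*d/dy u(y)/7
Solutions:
 u(y) = C1 - 7*y^3/15 - 49*y/54


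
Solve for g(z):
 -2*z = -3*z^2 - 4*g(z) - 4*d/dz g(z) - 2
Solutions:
 g(z) = C1*exp(-z) - 3*z^2/4 + 2*z - 5/2


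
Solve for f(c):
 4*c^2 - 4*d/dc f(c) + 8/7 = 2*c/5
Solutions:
 f(c) = C1 + c^3/3 - c^2/20 + 2*c/7


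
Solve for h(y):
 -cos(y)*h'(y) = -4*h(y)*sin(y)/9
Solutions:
 h(y) = C1/cos(y)^(4/9)


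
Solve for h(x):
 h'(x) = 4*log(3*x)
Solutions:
 h(x) = C1 + 4*x*log(x) - 4*x + x*log(81)


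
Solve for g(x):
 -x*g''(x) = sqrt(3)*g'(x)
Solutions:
 g(x) = C1 + C2*x^(1 - sqrt(3))


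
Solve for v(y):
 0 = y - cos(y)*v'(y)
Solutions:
 v(y) = C1 + Integral(y/cos(y), y)


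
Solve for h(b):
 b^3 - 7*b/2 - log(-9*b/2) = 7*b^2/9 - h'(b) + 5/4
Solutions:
 h(b) = C1 - b^4/4 + 7*b^3/27 + 7*b^2/4 + b*log(-b) + b*(-log(2) + 1/4 + 2*log(3))


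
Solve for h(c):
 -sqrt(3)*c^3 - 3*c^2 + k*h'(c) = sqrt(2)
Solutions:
 h(c) = C1 + sqrt(3)*c^4/(4*k) + c^3/k + sqrt(2)*c/k


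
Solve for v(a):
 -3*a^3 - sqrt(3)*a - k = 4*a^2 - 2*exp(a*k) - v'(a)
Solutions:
 v(a) = C1 + 3*a^4/4 + 4*a^3/3 + sqrt(3)*a^2/2 + a*k - 2*exp(a*k)/k


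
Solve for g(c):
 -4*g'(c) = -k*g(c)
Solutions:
 g(c) = C1*exp(c*k/4)


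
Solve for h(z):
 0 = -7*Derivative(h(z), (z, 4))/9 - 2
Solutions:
 h(z) = C1 + C2*z + C3*z^2 + C4*z^3 - 3*z^4/28


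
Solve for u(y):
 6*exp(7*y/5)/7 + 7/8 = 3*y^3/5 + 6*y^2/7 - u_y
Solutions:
 u(y) = C1 + 3*y^4/20 + 2*y^3/7 - 7*y/8 - 30*exp(7*y/5)/49


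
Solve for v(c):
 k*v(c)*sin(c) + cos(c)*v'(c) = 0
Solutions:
 v(c) = C1*exp(k*log(cos(c)))


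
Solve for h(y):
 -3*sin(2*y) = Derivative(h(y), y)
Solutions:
 h(y) = C1 + 3*cos(2*y)/2


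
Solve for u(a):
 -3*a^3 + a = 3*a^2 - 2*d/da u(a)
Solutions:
 u(a) = C1 + 3*a^4/8 + a^3/2 - a^2/4


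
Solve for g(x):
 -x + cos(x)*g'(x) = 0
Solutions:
 g(x) = C1 + Integral(x/cos(x), x)


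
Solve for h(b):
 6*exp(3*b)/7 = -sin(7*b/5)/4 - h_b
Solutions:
 h(b) = C1 - 2*exp(3*b)/7 + 5*cos(7*b/5)/28


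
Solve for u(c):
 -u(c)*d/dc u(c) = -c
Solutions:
 u(c) = -sqrt(C1 + c^2)
 u(c) = sqrt(C1 + c^2)


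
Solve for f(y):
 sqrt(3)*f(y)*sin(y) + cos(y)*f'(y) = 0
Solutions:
 f(y) = C1*cos(y)^(sqrt(3))


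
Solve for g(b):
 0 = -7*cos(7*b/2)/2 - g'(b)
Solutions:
 g(b) = C1 - sin(7*b/2)


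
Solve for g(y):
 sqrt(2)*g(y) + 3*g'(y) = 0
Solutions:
 g(y) = C1*exp(-sqrt(2)*y/3)


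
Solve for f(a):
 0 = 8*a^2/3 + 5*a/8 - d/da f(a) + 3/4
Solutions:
 f(a) = C1 + 8*a^3/9 + 5*a^2/16 + 3*a/4


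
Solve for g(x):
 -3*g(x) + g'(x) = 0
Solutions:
 g(x) = C1*exp(3*x)


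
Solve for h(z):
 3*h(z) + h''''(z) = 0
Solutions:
 h(z) = (C1*sin(sqrt(2)*3^(1/4)*z/2) + C2*cos(sqrt(2)*3^(1/4)*z/2))*exp(-sqrt(2)*3^(1/4)*z/2) + (C3*sin(sqrt(2)*3^(1/4)*z/2) + C4*cos(sqrt(2)*3^(1/4)*z/2))*exp(sqrt(2)*3^(1/4)*z/2)


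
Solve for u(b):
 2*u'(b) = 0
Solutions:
 u(b) = C1


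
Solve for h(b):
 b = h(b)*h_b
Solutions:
 h(b) = -sqrt(C1 + b^2)
 h(b) = sqrt(C1 + b^2)


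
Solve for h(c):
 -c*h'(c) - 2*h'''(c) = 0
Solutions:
 h(c) = C1 + Integral(C2*airyai(-2^(2/3)*c/2) + C3*airybi(-2^(2/3)*c/2), c)


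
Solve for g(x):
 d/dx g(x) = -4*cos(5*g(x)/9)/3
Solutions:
 4*x/3 - 9*log(sin(5*g(x)/9) - 1)/10 + 9*log(sin(5*g(x)/9) + 1)/10 = C1


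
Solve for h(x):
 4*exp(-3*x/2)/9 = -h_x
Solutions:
 h(x) = C1 + 8*exp(-3*x/2)/27


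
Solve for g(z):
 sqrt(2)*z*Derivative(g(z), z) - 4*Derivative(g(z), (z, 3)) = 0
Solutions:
 g(z) = C1 + Integral(C2*airyai(sqrt(2)*z/2) + C3*airybi(sqrt(2)*z/2), z)


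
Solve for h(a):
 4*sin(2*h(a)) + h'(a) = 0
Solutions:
 h(a) = pi - acos((-C1 - exp(16*a))/(C1 - exp(16*a)))/2
 h(a) = acos((-C1 - exp(16*a))/(C1 - exp(16*a)))/2


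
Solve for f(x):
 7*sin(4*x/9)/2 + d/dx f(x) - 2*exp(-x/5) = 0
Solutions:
 f(x) = C1 + 63*cos(4*x/9)/8 - 10*exp(-x/5)


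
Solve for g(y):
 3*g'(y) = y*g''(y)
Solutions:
 g(y) = C1 + C2*y^4


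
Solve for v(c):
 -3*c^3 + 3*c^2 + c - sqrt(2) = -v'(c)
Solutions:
 v(c) = C1 + 3*c^4/4 - c^3 - c^2/2 + sqrt(2)*c


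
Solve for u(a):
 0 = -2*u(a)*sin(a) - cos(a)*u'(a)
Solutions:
 u(a) = C1*cos(a)^2


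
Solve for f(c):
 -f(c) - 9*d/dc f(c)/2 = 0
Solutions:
 f(c) = C1*exp(-2*c/9)


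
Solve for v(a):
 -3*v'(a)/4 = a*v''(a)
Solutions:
 v(a) = C1 + C2*a^(1/4)


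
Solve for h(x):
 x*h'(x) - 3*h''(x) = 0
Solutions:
 h(x) = C1 + C2*erfi(sqrt(6)*x/6)


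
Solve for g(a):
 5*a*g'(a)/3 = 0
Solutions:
 g(a) = C1


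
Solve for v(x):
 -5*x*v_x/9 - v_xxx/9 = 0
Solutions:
 v(x) = C1 + Integral(C2*airyai(-5^(1/3)*x) + C3*airybi(-5^(1/3)*x), x)


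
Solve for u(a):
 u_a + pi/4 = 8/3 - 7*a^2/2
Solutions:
 u(a) = C1 - 7*a^3/6 - pi*a/4 + 8*a/3


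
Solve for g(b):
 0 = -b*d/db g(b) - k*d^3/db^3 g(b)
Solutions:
 g(b) = C1 + Integral(C2*airyai(b*(-1/k)^(1/3)) + C3*airybi(b*(-1/k)^(1/3)), b)


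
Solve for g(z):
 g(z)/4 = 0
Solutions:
 g(z) = 0


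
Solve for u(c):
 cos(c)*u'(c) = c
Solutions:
 u(c) = C1 + Integral(c/cos(c), c)


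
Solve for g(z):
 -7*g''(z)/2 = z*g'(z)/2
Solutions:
 g(z) = C1 + C2*erf(sqrt(14)*z/14)


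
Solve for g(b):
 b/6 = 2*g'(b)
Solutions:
 g(b) = C1 + b^2/24


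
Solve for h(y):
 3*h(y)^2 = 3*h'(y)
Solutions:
 h(y) = -1/(C1 + y)


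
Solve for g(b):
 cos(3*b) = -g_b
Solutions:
 g(b) = C1 - sin(3*b)/3


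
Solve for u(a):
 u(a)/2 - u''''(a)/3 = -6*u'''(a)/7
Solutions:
 u(a) = C1*exp(a*(9 - 7*sqrt(-2*7^(2/3)/(-243 + sqrt(78257))^(1/3) + 7^(1/3)*(-243 + sqrt(78257))^(1/3)/7 + 81/49))/14)*sin(a*sqrt(-162/49 - 2*7^(2/3)/(-243 + sqrt(78257))^(1/3) + 7^(1/3)*(-243 + sqrt(78257))^(1/3)/7 + 1458/(343*sqrt(-2*7^(2/3)/(-243 + sqrt(78257))^(1/3) + 7^(1/3)*(-243 + sqrt(78257))^(1/3)/7 + 81/49)))/2) + C2*exp(a*(9 - 7*sqrt(-2*7^(2/3)/(-243 + sqrt(78257))^(1/3) + 7^(1/3)*(-243 + sqrt(78257))^(1/3)/7 + 81/49))/14)*cos(a*sqrt(-162/49 - 2*7^(2/3)/(-243 + sqrt(78257))^(1/3) + 7^(1/3)*(-243 + sqrt(78257))^(1/3)/7 + 1458/(343*sqrt(-2*7^(2/3)/(-243 + sqrt(78257))^(1/3) + 7^(1/3)*(-243 + sqrt(78257))^(1/3)/7 + 81/49)))/2) + C3*exp(a*(7*sqrt(-2*7^(2/3)/(-243 + sqrt(78257))^(1/3) + 7^(1/3)*(-243 + sqrt(78257))^(1/3)/7 + 81/49) + 9 + 7*sqrt(-7^(1/3)*(-243 + sqrt(78257))^(1/3)/7 + 2*7^(2/3)/(-243 + sqrt(78257))^(1/3) + 162/49 + 1458/(343*sqrt(-2*7^(2/3)/(-243 + sqrt(78257))^(1/3) + 7^(1/3)*(-243 + sqrt(78257))^(1/3)/7 + 81/49))))/14) + C4*exp(a*(-7*sqrt(-7^(1/3)*(-243 + sqrt(78257))^(1/3)/7 + 2*7^(2/3)/(-243 + sqrt(78257))^(1/3) + 162/49 + 1458/(343*sqrt(-2*7^(2/3)/(-243 + sqrt(78257))^(1/3) + 7^(1/3)*(-243 + sqrt(78257))^(1/3)/7 + 81/49))) + 7*sqrt(-2*7^(2/3)/(-243 + sqrt(78257))^(1/3) + 7^(1/3)*(-243 + sqrt(78257))^(1/3)/7 + 81/49) + 9)/14)


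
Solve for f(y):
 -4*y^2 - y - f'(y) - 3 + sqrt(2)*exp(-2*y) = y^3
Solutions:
 f(y) = C1 - y^4/4 - 4*y^3/3 - y^2/2 - 3*y - sqrt(2)*exp(-2*y)/2


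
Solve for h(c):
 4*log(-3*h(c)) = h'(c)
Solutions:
 -Integral(1/(log(-_y) + log(3)), (_y, h(c)))/4 = C1 - c


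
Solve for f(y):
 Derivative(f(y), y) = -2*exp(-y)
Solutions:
 f(y) = C1 + 2*exp(-y)


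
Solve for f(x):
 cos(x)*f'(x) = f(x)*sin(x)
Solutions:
 f(x) = C1/cos(x)


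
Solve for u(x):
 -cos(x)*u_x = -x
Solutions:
 u(x) = C1 + Integral(x/cos(x), x)


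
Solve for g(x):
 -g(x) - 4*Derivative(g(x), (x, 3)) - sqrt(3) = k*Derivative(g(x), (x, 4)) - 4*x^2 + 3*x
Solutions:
 g(x) = C1*exp(x*Piecewise((-sqrt(-2*2^(1/3)*(-1/k^3)^(1/3) + 4/k^2)/2 - sqrt(2*2^(1/3)*(-1/k^3)^(1/3) + 8/k^2 + 16/(k^3*sqrt(-2*2^(1/3)*(-1/k^3)^(1/3) + 4/k^2)))/2 - 1/k, Eq(1/k, 0)), (-sqrt(2*(sqrt(-1/(27*k^3) + k^(-6)) + k^(-3))^(1/3) + 2/(3*k*(sqrt(-1/(27*k^3) + k^(-6)) + k^(-3))^(1/3)) + 4/k^2)/2 - sqrt(-2*(sqrt(-1/(27*k^3) + k^(-6)) + k^(-3))^(1/3) - 2/(3*k*(sqrt(-1/(27*k^3) + k^(-6)) + k^(-3))^(1/3)) + 8/k^2 + 16/(k^3*sqrt(2*(sqrt(-1/(27*k^3) + k^(-6)) + k^(-3))^(1/3) + 2/(3*k*(sqrt(-1/(27*k^3) + k^(-6)) + k^(-3))^(1/3)) + 4/k^2)))/2 - 1/k, True))) + C2*exp(x*Piecewise((-sqrt(-2*2^(1/3)*(-1/k^3)^(1/3) + 4/k^2)/2 + sqrt(2*2^(1/3)*(-1/k^3)^(1/3) + 8/k^2 + 16/(k^3*sqrt(-2*2^(1/3)*(-1/k^3)^(1/3) + 4/k^2)))/2 - 1/k, Eq(1/k, 0)), (-sqrt(2*(sqrt(-1/(27*k^3) + k^(-6)) + k^(-3))^(1/3) + 2/(3*k*(sqrt(-1/(27*k^3) + k^(-6)) + k^(-3))^(1/3)) + 4/k^2)/2 + sqrt(-2*(sqrt(-1/(27*k^3) + k^(-6)) + k^(-3))^(1/3) - 2/(3*k*(sqrt(-1/(27*k^3) + k^(-6)) + k^(-3))^(1/3)) + 8/k^2 + 16/(k^3*sqrt(2*(sqrt(-1/(27*k^3) + k^(-6)) + k^(-3))^(1/3) + 2/(3*k*(sqrt(-1/(27*k^3) + k^(-6)) + k^(-3))^(1/3)) + 4/k^2)))/2 - 1/k, True))) + C3*exp(x*Piecewise((sqrt(-2*2^(1/3)*(-1/k^3)^(1/3) + 4/k^2)/2 - sqrt(2*2^(1/3)*(-1/k^3)^(1/3) + 8/k^2 - 16/(k^3*sqrt(-2*2^(1/3)*(-1/k^3)^(1/3) + 4/k^2)))/2 - 1/k, Eq(1/k, 0)), (sqrt(2*(sqrt(-1/(27*k^3) + k^(-6)) + k^(-3))^(1/3) + 2/(3*k*(sqrt(-1/(27*k^3) + k^(-6)) + k^(-3))^(1/3)) + 4/k^2)/2 - sqrt(-2*(sqrt(-1/(27*k^3) + k^(-6)) + k^(-3))^(1/3) - 2/(3*k*(sqrt(-1/(27*k^3) + k^(-6)) + k^(-3))^(1/3)) + 8/k^2 - 16/(k^3*sqrt(2*(sqrt(-1/(27*k^3) + k^(-6)) + k^(-3))^(1/3) + 2/(3*k*(sqrt(-1/(27*k^3) + k^(-6)) + k^(-3))^(1/3)) + 4/k^2)))/2 - 1/k, True))) + C4*exp(x*Piecewise((sqrt(-2*2^(1/3)*(-1/k^3)^(1/3) + 4/k^2)/2 + sqrt(2*2^(1/3)*(-1/k^3)^(1/3) + 8/k^2 - 16/(k^3*sqrt(-2*2^(1/3)*(-1/k^3)^(1/3) + 4/k^2)))/2 - 1/k, Eq(1/k, 0)), (sqrt(2*(sqrt(-1/(27*k^3) + k^(-6)) + k^(-3))^(1/3) + 2/(3*k*(sqrt(-1/(27*k^3) + k^(-6)) + k^(-3))^(1/3)) + 4/k^2)/2 + sqrt(-2*(sqrt(-1/(27*k^3) + k^(-6)) + k^(-3))^(1/3) - 2/(3*k*(sqrt(-1/(27*k^3) + k^(-6)) + k^(-3))^(1/3)) + 8/k^2 - 16/(k^3*sqrt(2*(sqrt(-1/(27*k^3) + k^(-6)) + k^(-3))^(1/3) + 2/(3*k*(sqrt(-1/(27*k^3) + k^(-6)) + k^(-3))^(1/3)) + 4/k^2)))/2 - 1/k, True))) + 4*x^2 - 3*x - sqrt(3)


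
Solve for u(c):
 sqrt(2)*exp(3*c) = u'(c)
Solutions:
 u(c) = C1 + sqrt(2)*exp(3*c)/3


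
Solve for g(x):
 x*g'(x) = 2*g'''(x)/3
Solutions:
 g(x) = C1 + Integral(C2*airyai(2^(2/3)*3^(1/3)*x/2) + C3*airybi(2^(2/3)*3^(1/3)*x/2), x)


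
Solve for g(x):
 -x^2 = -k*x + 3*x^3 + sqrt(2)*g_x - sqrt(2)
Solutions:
 g(x) = C1 + sqrt(2)*k*x^2/4 - 3*sqrt(2)*x^4/8 - sqrt(2)*x^3/6 + x


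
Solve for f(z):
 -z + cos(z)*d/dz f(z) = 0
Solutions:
 f(z) = C1 + Integral(z/cos(z), z)


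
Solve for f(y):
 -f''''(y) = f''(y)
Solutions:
 f(y) = C1 + C2*y + C3*sin(y) + C4*cos(y)


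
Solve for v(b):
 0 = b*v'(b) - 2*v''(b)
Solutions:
 v(b) = C1 + C2*erfi(b/2)


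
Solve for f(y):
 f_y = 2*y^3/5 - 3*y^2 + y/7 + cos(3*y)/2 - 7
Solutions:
 f(y) = C1 + y^4/10 - y^3 + y^2/14 - 7*y + sin(3*y)/6


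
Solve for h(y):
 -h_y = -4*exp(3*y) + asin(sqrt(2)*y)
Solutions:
 h(y) = C1 - y*asin(sqrt(2)*y) - sqrt(2)*sqrt(1 - 2*y^2)/2 + 4*exp(3*y)/3


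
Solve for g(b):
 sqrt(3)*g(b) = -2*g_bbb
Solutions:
 g(b) = C3*exp(-2^(2/3)*3^(1/6)*b/2) + (C1*sin(6^(2/3)*b/4) + C2*cos(6^(2/3)*b/4))*exp(2^(2/3)*3^(1/6)*b/4)


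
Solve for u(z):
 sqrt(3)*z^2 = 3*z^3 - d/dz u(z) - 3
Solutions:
 u(z) = C1 + 3*z^4/4 - sqrt(3)*z^3/3 - 3*z


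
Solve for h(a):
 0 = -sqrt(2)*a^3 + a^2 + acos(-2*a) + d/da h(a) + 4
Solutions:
 h(a) = C1 + sqrt(2)*a^4/4 - a^3/3 - a*acos(-2*a) - 4*a - sqrt(1 - 4*a^2)/2


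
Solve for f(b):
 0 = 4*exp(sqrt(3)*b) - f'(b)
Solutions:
 f(b) = C1 + 4*sqrt(3)*exp(sqrt(3)*b)/3


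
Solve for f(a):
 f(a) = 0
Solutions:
 f(a) = 0


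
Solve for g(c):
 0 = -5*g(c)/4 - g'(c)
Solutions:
 g(c) = C1*exp(-5*c/4)


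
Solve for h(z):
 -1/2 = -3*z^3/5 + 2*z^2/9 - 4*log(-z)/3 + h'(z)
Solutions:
 h(z) = C1 + 3*z^4/20 - 2*z^3/27 + 4*z*log(-z)/3 - 11*z/6


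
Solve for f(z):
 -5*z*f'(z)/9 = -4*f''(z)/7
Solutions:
 f(z) = C1 + C2*erfi(sqrt(70)*z/12)


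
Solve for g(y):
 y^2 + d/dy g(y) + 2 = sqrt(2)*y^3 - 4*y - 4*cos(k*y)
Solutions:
 g(y) = C1 + sqrt(2)*y^4/4 - y^3/3 - 2*y^2 - 2*y - 4*sin(k*y)/k


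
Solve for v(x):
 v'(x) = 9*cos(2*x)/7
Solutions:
 v(x) = C1 + 9*sin(2*x)/14


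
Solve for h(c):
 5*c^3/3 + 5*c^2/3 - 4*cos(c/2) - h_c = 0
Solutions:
 h(c) = C1 + 5*c^4/12 + 5*c^3/9 - 8*sin(c/2)


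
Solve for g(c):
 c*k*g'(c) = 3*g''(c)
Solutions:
 g(c) = Piecewise((-sqrt(6)*sqrt(pi)*C1*erf(sqrt(6)*c*sqrt(-k)/6)/(2*sqrt(-k)) - C2, (k > 0) | (k < 0)), (-C1*c - C2, True))


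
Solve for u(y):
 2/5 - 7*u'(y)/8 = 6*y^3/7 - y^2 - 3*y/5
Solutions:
 u(y) = C1 - 12*y^4/49 + 8*y^3/21 + 12*y^2/35 + 16*y/35


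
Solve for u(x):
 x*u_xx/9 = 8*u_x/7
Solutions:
 u(x) = C1 + C2*x^(79/7)


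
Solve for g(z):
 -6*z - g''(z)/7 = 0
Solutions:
 g(z) = C1 + C2*z - 7*z^3


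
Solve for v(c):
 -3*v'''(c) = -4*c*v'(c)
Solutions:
 v(c) = C1 + Integral(C2*airyai(6^(2/3)*c/3) + C3*airybi(6^(2/3)*c/3), c)


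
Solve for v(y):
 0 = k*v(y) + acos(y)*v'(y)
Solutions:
 v(y) = C1*exp(-k*Integral(1/acos(y), y))


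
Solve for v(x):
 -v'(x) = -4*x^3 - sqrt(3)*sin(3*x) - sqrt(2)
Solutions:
 v(x) = C1 + x^4 + sqrt(2)*x - sqrt(3)*cos(3*x)/3


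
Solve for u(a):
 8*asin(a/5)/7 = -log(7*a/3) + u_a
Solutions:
 u(a) = C1 + a*log(a) + 8*a*asin(a/5)/7 - a*log(3) - a + a*log(7) + 8*sqrt(25 - a^2)/7


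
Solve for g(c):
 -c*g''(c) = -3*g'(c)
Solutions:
 g(c) = C1 + C2*c^4


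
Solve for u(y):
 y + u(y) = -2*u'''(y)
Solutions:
 u(y) = C3*exp(-2^(2/3)*y/2) - y + (C1*sin(2^(2/3)*sqrt(3)*y/4) + C2*cos(2^(2/3)*sqrt(3)*y/4))*exp(2^(2/3)*y/4)


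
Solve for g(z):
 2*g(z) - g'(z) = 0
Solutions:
 g(z) = C1*exp(2*z)


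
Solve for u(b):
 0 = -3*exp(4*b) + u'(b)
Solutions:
 u(b) = C1 + 3*exp(4*b)/4


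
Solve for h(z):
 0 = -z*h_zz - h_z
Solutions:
 h(z) = C1 + C2*log(z)


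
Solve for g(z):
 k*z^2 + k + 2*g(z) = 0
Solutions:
 g(z) = k*(-z^2 - 1)/2


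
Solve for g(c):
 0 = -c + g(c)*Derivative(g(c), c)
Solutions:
 g(c) = -sqrt(C1 + c^2)
 g(c) = sqrt(C1 + c^2)


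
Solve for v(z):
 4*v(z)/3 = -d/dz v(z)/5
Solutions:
 v(z) = C1*exp(-20*z/3)


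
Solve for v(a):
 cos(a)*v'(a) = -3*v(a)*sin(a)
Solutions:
 v(a) = C1*cos(a)^3


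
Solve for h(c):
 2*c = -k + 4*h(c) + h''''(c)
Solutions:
 h(c) = c/2 + k/4 + (C1*sin(c) + C2*cos(c))*exp(-c) + (C3*sin(c) + C4*cos(c))*exp(c)


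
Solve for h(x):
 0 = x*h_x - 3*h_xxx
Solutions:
 h(x) = C1 + Integral(C2*airyai(3^(2/3)*x/3) + C3*airybi(3^(2/3)*x/3), x)


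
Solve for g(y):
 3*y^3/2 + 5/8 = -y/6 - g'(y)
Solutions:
 g(y) = C1 - 3*y^4/8 - y^2/12 - 5*y/8


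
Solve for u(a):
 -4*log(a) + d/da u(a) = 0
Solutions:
 u(a) = C1 + 4*a*log(a) - 4*a


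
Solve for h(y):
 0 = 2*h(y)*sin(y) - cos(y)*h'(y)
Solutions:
 h(y) = C1/cos(y)^2


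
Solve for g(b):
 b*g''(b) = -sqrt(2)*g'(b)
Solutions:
 g(b) = C1 + C2*b^(1 - sqrt(2))


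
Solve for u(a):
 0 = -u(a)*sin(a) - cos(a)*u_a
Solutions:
 u(a) = C1*cos(a)


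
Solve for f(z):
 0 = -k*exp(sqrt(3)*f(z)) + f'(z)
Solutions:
 f(z) = sqrt(3)*(2*log(-1/(C1 + k*z)) - log(3))/6


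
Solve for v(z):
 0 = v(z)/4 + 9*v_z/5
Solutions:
 v(z) = C1*exp(-5*z/36)


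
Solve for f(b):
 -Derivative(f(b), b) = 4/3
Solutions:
 f(b) = C1 - 4*b/3


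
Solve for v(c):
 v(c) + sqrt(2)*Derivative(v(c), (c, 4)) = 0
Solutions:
 v(c) = (C1*sin(2^(3/8)*c/2) + C2*cos(2^(3/8)*c/2))*exp(-2^(3/8)*c/2) + (C3*sin(2^(3/8)*c/2) + C4*cos(2^(3/8)*c/2))*exp(2^(3/8)*c/2)


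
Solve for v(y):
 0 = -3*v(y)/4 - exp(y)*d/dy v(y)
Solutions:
 v(y) = C1*exp(3*exp(-y)/4)


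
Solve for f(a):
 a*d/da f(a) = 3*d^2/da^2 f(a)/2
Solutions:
 f(a) = C1 + C2*erfi(sqrt(3)*a/3)


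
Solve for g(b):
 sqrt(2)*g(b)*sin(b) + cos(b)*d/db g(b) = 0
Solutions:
 g(b) = C1*cos(b)^(sqrt(2))
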